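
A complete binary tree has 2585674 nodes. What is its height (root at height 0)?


In a complete binary tree, level k holds nodes 2^k .. 2^(k+1)-1 (1-indexed).
Height = floor(log2(n)) = floor(log2(2585674)) = 21
Check: 2^21 = 2097152 <= 2585674 < 4194304 = 2^22


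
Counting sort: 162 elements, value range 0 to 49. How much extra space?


n = 162 (output array)
k = 50 (count array for 50 distinct values)
Extra space = 162 + 50 = 212


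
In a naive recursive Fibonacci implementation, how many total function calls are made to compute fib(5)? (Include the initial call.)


Let C(m) = total calls to evaluate fib(m). Then C(0)=C(1)=1, and
C(m) = 1 + C(m-1) + C(m-2) for m >= 2.
Build the table (each entry = 1 + previous two):
  C(0) = 1
  C(1) = 1
  C(2) = 1 + 1 + 1 = 3
  C(3) = 1 + 3 + 1 = 5
  C(4) = 1 + 5 + 3 = 9
  C(5) = 1 + 9 + 5 = 15
Total calls for fib(5) = 15


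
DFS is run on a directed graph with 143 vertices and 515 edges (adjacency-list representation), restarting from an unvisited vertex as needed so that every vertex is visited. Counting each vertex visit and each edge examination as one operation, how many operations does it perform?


A full DFS traversal processes each vertex exactly once (push/pop on stack).
Each directed edge is examined once.
V = 143, E = 515
V + E = 658


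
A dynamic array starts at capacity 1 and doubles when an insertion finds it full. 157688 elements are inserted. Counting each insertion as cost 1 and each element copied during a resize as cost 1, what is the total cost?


n = 157688
Insertion costs: 157688
Resizes copy 1, 2, 4, ... up to the largest power of 2 that is <= n-1 = 157687, i.e. 131072.
Copy costs = 1 + 2 + 4 + 8 + 16 + 32 + 64 + 128 + 256 + 512 + 1024 + 2048 + 4096 + 8192 + 16384 + 32768 + 65536 + 131072 = 262143
Total = 157688 + 262143 = 419831


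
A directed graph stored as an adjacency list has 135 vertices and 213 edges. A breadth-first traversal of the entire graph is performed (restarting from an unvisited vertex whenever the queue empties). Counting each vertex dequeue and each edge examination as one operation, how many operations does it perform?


A full BFS traversal dequeues each vertex once and examines each edge once.
Vertex visits: 135
Edge visits: 213
V + E = 135 + 213 = 348


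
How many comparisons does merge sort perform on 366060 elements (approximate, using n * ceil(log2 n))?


Recursion depth: ceil(log2(366060)) = 19
Each recursion level merges n = 366060 elements
Total = 366060 * 19 = 6955140


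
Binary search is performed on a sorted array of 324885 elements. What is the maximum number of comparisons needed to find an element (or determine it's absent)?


Binary search halves the search space each comparison:
  Step 1: search space = 324885 -> 162442
  Step 2: search space = 162442 -> 81221
  Step 3: search space = 81221 -> 40610
  Step 4: search space = 40610 -> 20305
  Step 5: search space = 20305 -> 10152
  Step 6: search space = 10152 -> 5076
  Step 7: search space = 5076 -> 2538
  Step 8: search space = 2538 -> 1269
  Step 9: search space = 1269 -> 634
  Step 10: search space = 634 -> 317
  Step 11: search space = 317 -> 158
  Step 12: search space = 158 -> 79
  Step 13: search space = 79 -> 39
  Step 14: search space = 39 -> 19
  Step 15: search space = 19 -> 9
  Step 16: search space = 9 -> 4
  Step 17: search space = 4 -> 2
  Step 18: search space = 2 -> 1
  Step 19: search space = 1 (final check)
Maximum comparisons = floor(log2(324885)) + 1 = 18 + 1 = 19


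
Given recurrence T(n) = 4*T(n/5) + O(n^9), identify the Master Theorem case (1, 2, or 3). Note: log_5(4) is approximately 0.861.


Master Theorem parameters: a=4, b=5, c=9
log_b(a) = 0.861
Compare b^c with a: 5^9 = 1953125 > 4, so c > log_b(a).
Comparing c=9 vs log_b(a)=0.861:
9 > 0.861 => Case 3
Result: T(n) = O(n^9)
Master Theorem case = 3


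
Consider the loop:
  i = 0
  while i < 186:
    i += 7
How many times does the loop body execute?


Starting at i = 0, each iteration adds 7.
Iterations until i >= 186:
  Iteration 1: i = 0 -> i = 7
  Iteration 2: i = 7 -> i = 14
  Iteration 3: i = 14 -> i = 21
  Iteration 4: i = 21 -> i = 28
  Iteration 5: i = 28 -> i = 35
  Iteration 6: i = 35 -> i = 42
  Iteration 7: i = 42 -> i = 49
  Iteration 8: i = 49 -> i = 56
  ... continuing ...
Total iterations = ceil(186/7) = 27


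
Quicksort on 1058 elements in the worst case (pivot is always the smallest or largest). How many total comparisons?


In the worst case, each partition step picks the worst pivot:
  Partition 1: 1057 comparisons (n-1 elements to compare)
  Partition 2: 1056 comparisons
  Partition 3: 1055 comparisons
  Partition 4: 1054 comparisons
  Partition 5: 1053 comparisons
  ...
  Last partition: 0 comparisons
Total = (n-1) + (n-2) + ... + 1 + 0 = n*(n-1)/2
= 1058*1057/2 = 559153


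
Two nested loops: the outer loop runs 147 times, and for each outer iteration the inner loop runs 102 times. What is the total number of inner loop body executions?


Outer loop: 147 iterations
Inner loop: 102 iterations per outer iteration
Total = 147 * 102 = 14994


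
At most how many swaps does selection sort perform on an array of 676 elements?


Each of the 675 passes places one element in its final position.
Pass 1: swap minimum into position 0
Pass 2: swap minimum of remaining into position 1
...
Pass 675: last two elements, one swap
Maximum swaps = 676 - 1 = 675


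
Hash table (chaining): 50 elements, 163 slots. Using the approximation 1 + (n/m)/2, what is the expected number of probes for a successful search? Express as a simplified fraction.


Computing expected probes:
alpha = 50/163
= 1 + alpha/2
= 1 + 50/(2*163)
= (2*163 + 50) / (2*163)
= 376/326 = 188/163


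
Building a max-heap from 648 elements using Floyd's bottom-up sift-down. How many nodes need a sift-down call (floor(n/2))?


In a heap of 648 elements (0-indexed array):
  Last element index: 647
  Parent of last element: floor((647 - 1) / 2) = 323
  Internal nodes: indices 0 to 323
  Count = floor(648/2) = 324


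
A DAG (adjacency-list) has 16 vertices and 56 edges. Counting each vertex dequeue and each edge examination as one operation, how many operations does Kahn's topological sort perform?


V = 16 (vertex processing)
E = 56 (edge processing)
V + E = 16 + 56 = 72


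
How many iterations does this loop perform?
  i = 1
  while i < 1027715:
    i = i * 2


The loop variable doubles each iteration:
i = 1 -> 2 -> 4 -> 8 -> 16 -> 32 -> 64 -> 128 -> 256 -> 512 -> 1024 -> 2048 -> 4096 -> 8192 -> 16384 -> 32768 -> 65536 -> 131072 -> 262144 -> 524288 -> 1048576 (stop, 1048576 >= 1027715)
Number of doublings = ceil(log2(1027715)) = 20


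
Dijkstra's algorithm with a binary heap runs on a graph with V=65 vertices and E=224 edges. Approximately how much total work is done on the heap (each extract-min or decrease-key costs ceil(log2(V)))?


Dijkstra with a binary heap: each vertex is extracted once, each edge may relax once.
Each heap operation costs O(log V).
V + E = 65 + 224 = 289
ceil(log2(65)) = 7 (since 2^6 = 64 < 65 <= 128 = 2^7)
Total heap work = (V+E) * ceil(log2(V)) = 289 * 7 = 2023


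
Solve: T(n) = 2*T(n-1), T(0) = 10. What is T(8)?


Unrolling:
T(8) = 2*T(7) = 2^2*T(6) = ... = 2^8*T(0)
= 2^8 * 10
= 256 * 10 = 2560


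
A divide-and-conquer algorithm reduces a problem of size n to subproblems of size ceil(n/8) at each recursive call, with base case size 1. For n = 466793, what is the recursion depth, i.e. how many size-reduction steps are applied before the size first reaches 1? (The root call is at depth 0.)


Each step divides the size by 8 (rounding up); after k steps the size is ceil(n/8^k), which equals 1 exactly when 8^k >= n.
So the depth is the smallest k with 8^k >= 466793, i.e. ceil(log_8(466793)).
8^6 = 262144 < 466793 <= 2097152 = 8^7
Recursion depth = 7


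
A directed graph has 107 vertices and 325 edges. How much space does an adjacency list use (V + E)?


Adjacency list: one list head per vertex + one entry per edge
Vertex heads: 107
Edge entries: 325
Total = 107 + 325 = 432


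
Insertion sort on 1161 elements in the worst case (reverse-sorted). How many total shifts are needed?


In the worst case (reverse-sorted), each element shifts past all previous:
  Element 1: 1 shifts
  Element 2: 2 shifts
  Element 3: 3 shifts
  Element 4: 4 shifts
  Element 5: 5 shifts
  ...
  Element 1160: 1160 shifts
Total = 1 + 2 + ... + 1160
= 1161*(1161-1)/2 = 673380


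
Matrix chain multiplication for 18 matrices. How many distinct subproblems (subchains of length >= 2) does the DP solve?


Subproblems are indexed by (i, j) where i < j.
Number of such pairs = n*(n-1)/2
= 18 * 17 / 2
= 153


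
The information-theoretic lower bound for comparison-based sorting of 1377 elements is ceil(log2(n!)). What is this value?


A binary decision tree of height h has at most 2^h leaves and needs at least n! of them, so h >= ceil(log2(n!)).
1377! is far too large to multiply out, so use Stirling's series:
  ln(n!) ~ n ln n - n + (1/2) ln(2 pi n) + 1/(12n)  (error below 1/(360 n^3), negligible here)
  ln(1377) = 7.2276625
  n ln n = 1377 * 7.2276625 = 9952.4913
  (1/2) ln(2 pi * 1377) = (1/2) ln(8651.9462) = 4.5328
  1/(12*1377) = 0.0001
  ln(1377!) ~ 9952.4913 - 1377 + 4.5328 + 0.0001 = 8580.0242
Convert to base 2: log2(1377!) = 8580.0242 / ln 2 = 8580.0242 / 0.69314718 = 12378.3584
ceil(12378.3584) = 12379


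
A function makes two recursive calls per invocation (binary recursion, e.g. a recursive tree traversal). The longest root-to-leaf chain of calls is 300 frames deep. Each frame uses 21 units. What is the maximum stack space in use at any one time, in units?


Binary recursion: the two calls run one after the other, so only one root-to-leaf chain of frames is on the stack at a time.
Maximum depth (longest chain) = 300 frames
Each frame = 21 units
Max stack space = 300 * 21 = 6300


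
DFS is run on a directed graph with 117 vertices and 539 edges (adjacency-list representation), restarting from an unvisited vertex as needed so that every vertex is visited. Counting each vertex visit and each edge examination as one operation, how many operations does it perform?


A full DFS traversal processes each vertex exactly once (push/pop on stack).
Each directed edge is examined once.
V = 117, E = 539
V + E = 656


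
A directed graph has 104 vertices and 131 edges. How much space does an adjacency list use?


Adjacency list: one list head per vertex + one entry per edge
Vertex heads: 104
Edge entries: 131
Total = 104 + 131 = 235


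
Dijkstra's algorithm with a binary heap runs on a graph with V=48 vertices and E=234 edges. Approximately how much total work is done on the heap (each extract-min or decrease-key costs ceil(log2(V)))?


Dijkstra with a binary heap: each vertex is extracted once, each edge may relax once.
Each heap operation costs O(log V).
V + E = 48 + 234 = 282
ceil(log2(48)) = 6 (since 2^5 = 32 < 48 <= 64 = 2^6)
Total heap work = (V+E) * ceil(log2(V)) = 282 * 6 = 1692


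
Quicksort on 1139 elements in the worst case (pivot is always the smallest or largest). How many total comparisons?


In the worst case, each partition step picks the worst pivot:
  Partition 1: 1138 comparisons (n-1 elements to compare)
  Partition 2: 1137 comparisons
  Partition 3: 1136 comparisons
  Partition 4: 1135 comparisons
  Partition 5: 1134 comparisons
  ...
  Last partition: 0 comparisons
Total = (n-1) + (n-2) + ... + 1 + 0 = n*(n-1)/2
= 1139*1138/2 = 648091


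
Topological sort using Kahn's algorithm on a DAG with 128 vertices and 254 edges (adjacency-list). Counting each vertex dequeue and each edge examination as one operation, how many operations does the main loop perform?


Kahn's algorithm:
  1. Compute in-degrees: O(V + E)
  2. Process queue: each vertex dequeued once (O(V))
     each edge examined once (O(E))
Total = V + E = 128 + 254 = 382


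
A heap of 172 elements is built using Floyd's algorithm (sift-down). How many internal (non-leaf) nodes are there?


Leaf nodes occupy roughly half the array.
Sift-down is called for each internal node, starting from the last one.
Internal nodes = floor(n/2) = floor(172/2) = 86


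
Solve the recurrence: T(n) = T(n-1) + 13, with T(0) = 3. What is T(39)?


Unrolling the recurrence:
T(39) = T(38) + 13
       = T(37) + 13 + 13
       = T(36) + 13*3
       ...
       = T(0) + 13*39
       = 3 + 507 = 510


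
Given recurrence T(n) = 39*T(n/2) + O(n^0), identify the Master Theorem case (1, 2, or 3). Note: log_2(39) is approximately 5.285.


Master Theorem parameters: a=39, b=2, c=0
log_b(a) = 5.285
Compare b^c with a: 2^0 = 1 < 39, so c < log_b(a).
Comparing c=0 vs log_b(a)=5.285:
0 < 5.285 => Case 1
Result: T(n) = O(n^(log_2 39)) ~ O(n^5.285)
Master Theorem case = 1


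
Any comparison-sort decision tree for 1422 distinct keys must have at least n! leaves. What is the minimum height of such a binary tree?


A binary decision tree of height h has at most 2^h leaves and needs at least n! of them, so h >= ceil(log2(n!)).
1422! is far too large to multiply out, so use Stirling's series:
  ln(n!) ~ n ln n - n + (1/2) ln(2 pi n) + 1/(12n)  (error below 1/(360 n^3), negligible here)
  ln(1422) = 7.2598196
  n ln n = 1422 * 7.2598196 = 10323.4635
  (1/2) ln(2 pi * 1422) = (1/2) ln(8934.6895) = 4.5488
  1/(12*1422) = 0.0001
  ln(1422!) ~ 10323.4635 - 1422 + 4.5488 + 0.0001 = 8906.0124
Convert to base 2: log2(1422!) = 8906.0124 / ln 2 = 8906.0124 / 0.69314718 = 12848.6599
ceil(12848.6599) = 12849


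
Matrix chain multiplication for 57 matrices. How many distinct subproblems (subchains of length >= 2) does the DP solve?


Subproblems are indexed by (i, j) where i < j.
Number of such pairs = n*(n-1)/2
= 57 * 56 / 2
= 1596


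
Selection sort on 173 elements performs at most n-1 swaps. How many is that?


Each of the 172 passes places one element in its final position.
Pass 1: swap minimum into position 0
Pass 2: swap minimum of remaining into position 1
...
Pass 172: last two elements, one swap
Maximum swaps = 173 - 1 = 172


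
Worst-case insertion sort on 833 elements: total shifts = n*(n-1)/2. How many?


Sum of shifts = 1 + 2 + 3 + ... + 832
= 833 * 832 / 2
= 693056 / 2
= 346528


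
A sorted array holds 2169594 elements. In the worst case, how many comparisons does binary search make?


Halving sequence: 2169594 -> 1084797 -> 542398 -> 271199 -> 135599 -> 67799 -> 33899 -> 16949 -> 8474 -> 4237 -> 2118 -> 1059 -> 529 -> 264 -> 132 -> 66 -> 33 -> 16 -> 8 -> 4 -> 2 -> 1
Number of halvings = 21
Max comparisons = 21 + 1 = 22


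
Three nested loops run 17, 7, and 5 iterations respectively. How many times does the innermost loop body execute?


Loop 1 (outermost): 17 iterations
Loop 2 (middle): 7 iterations per outer
Loop 3 (innermost): 5 iterations per middle
Total = 17 * 7 * 5 = 595


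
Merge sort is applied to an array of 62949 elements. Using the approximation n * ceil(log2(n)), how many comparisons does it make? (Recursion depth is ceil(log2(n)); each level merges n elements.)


Merge sort divides the array into halves recursively.
Number of levels = ceil(log2(62949)) = 16
At each level, approximately n = 62949 comparisons are needed for merging.
Total comparisons ~ n * ceil(log2(n)) = 62949 * 16 = 1007184


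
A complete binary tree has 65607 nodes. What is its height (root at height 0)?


In a complete binary tree, level k holds nodes 2^k .. 2^(k+1)-1 (1-indexed).
Height = floor(log2(n)) = floor(log2(65607)) = 16
Check: 2^16 = 65536 <= 65607 < 131072 = 2^17


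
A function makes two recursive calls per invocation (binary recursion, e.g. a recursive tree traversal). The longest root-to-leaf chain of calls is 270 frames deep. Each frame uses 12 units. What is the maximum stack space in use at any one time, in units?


Binary recursion: the two calls run one after the other, so only one root-to-leaf chain of frames is on the stack at a time.
Maximum depth (longest chain) = 270 frames
Each frame = 12 units
Max stack space = 270 * 12 = 3240


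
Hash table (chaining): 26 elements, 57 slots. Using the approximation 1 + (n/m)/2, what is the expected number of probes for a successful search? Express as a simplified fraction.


Computing expected probes:
alpha = 26/57
= 1 + alpha/2
= 1 + 26/(2*57)
= (2*57 + 26) / (2*57)
= 140/114 = 70/57


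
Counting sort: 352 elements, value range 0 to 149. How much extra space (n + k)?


n = 352 (output array)
k = 150 (count array for 150 distinct values)
Extra space = 352 + 150 = 502


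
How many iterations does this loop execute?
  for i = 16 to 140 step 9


The loop variable i takes values starting at 16 and increments by 9 each iteration.
Sequence: i = 16, 25, 34, 43, 52, 61, 70, 79, 88, ...
The upper bound 140 is inclusive, so the count is floor((last - first) / step) + 1:
floor((140 - 16) / 9) + 1 = floor(124/9) + 1 = 13 + 1 = 14


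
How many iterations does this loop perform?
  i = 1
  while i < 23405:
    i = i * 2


The loop variable doubles each iteration:
i = 1 -> 2 -> 4 -> 8 -> 16 -> 32 -> 64 -> 128 -> 256 -> 512 -> 1024 -> 2048 -> 4096 -> 8192 -> 16384 -> 32768 (stop, 32768 >= 23405)
Number of doublings = ceil(log2(23405)) = 15


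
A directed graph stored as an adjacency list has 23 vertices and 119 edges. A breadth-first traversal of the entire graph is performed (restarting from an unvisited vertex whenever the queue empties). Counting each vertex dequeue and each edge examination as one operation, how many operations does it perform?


A full BFS traversal dequeues each vertex once and examines each edge once.
Vertex visits: 23
Edge visits: 119
V + E = 23 + 119 = 142


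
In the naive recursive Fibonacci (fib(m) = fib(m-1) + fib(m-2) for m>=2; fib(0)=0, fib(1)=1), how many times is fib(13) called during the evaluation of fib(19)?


Let N(m) = number of times fib(m) is called while evaluating fib(19).
N(19) = 1 (the initial call).
N(18) = 1 (only fib(19) calls it).
For 1 <= m <= 17: fib(m) is called by fib(m+1) and fib(m+2), so
  N(m) = N(m+1) + N(m+2).
fib(0) is called only by fib(2), so N(0) = N(2).
Walk down from m=19:
  N(19)=1, N(18)=1, N(17)=2, N(16)=3, N(15)=5, N(14)=8, N(13)=13
N(13) = 13


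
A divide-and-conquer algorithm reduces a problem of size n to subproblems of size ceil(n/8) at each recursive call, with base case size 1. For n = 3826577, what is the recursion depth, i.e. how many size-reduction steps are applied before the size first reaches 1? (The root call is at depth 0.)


Each step divides the size by 8 (rounding up); after k steps the size is ceil(n/8^k), which equals 1 exactly when 8^k >= n.
So the depth is the smallest k with 8^k >= 3826577, i.e. ceil(log_8(3826577)).
8^7 = 2097152 < 3826577 <= 16777216 = 8^8
Recursion depth = 8


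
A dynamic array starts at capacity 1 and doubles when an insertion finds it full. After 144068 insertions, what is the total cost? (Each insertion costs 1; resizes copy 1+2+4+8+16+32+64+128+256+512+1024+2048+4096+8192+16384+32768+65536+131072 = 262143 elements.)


Insertion cost: 144068 (one per element)
Resizes occur just before inserting elements 2, 3, 5, 9, ...
Elements copied at each resize: 1 + 2 + 4 + 8 + 16 + 32 + 64 + 128 + 256 + 512 + 1024 + 2048 + 4096 + 8192 + 16384 + 32768 + 65536 + 131072
Sum of copies = 262143 (geometric series: 2^k - 1)
Total = 144068 + 262143 = 406211


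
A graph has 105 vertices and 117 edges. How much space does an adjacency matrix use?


Adjacency matrix: V x V grid of entries
Space = V^2 = 105^2 = 105 * 105 = 11025


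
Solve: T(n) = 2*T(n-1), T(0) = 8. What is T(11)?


Unrolling:
T(11) = 2*T(10) = 2^2*T(9) = ... = 2^11*T(0)
= 2^11 * 8
= 2048 * 8 = 16384


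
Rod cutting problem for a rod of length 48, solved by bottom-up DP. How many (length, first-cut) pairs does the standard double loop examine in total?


For each subproblem length i = 1..48, the inner loop considers i possible first cuts.
Total = 1 + 2 + ... + 48
= 48*(48+1)/2
= 48*49/2 = 1176


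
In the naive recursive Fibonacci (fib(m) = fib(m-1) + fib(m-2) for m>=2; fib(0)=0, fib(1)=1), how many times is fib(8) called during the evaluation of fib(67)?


Let N(m) = number of times fib(m) is called while evaluating fib(67).
N(67) = 1 (the initial call).
N(66) = 1 (only fib(67) calls it).
For 1 <= m <= 65: fib(m) is called by fib(m+1) and fib(m+2), so
  N(m) = N(m+1) + N(m+2).
fib(0) is called only by fib(2), so N(0) = N(2).
Walk down from m=67:
  N(67)=1, N(66)=1, N(65)=2, N(64)=3, N(63)=5, N(62)=8, N(61)=13, N(60)=21, N(59)=34, N(58)=55, N(57)=89, N(56)=144, N(55)=233, N(54)=377, N(53)=610, N(52)=987, N(51)=1597, N(50)=2584, N(49)=4181, N(48)=6765, N(47)=10946, N(46)=17711, N(45)=28657, N(44)=46368, N(43)=75025, N(42)=121393, N(41)=196418, N(40)=317811, N(39)=514229, N(38)=832040, N(37)=1346269, N(36)=2178309, N(35)=3524578, N(34)=5702887, N(33)=9227465, N(32)=14930352, N(31)=24157817, N(30)=39088169, N(29)=63245986, N(28)=102334155, N(27)=165580141, N(26)=267914296, N(25)=433494437, N(24)=701408733, N(23)=1134903170, N(22)=1836311903, N(21)=2971215073, N(20)=4807526976, N(19)=7778742049, N(18)=12586269025, N(17)=20365011074, N(16)=32951280099, N(15)=53316291173, N(14)=86267571272, N(13)=139583862445, N(12)=225851433717, N(11)=365435296162, N(10)=591286729879, N(9)=956722026041, N(8)=1548008755920
N(8) = 1548008755920


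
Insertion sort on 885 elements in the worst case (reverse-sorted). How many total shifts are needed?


In the worst case (reverse-sorted), each element shifts past all previous:
  Element 1: 1 shifts
  Element 2: 2 shifts
  Element 3: 3 shifts
  Element 4: 4 shifts
  Element 5: 5 shifts
  ...
  Element 884: 884 shifts
Total = 1 + 2 + ... + 884
= 885*(885-1)/2 = 391170


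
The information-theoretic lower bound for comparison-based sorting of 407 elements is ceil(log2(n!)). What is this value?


A binary decision tree of height h has at most 2^h leaves and needs at least n! of them, so h >= ceil(log2(n!)).
407! is far too large to multiply out, so use Stirling's series:
  ln(n!) ~ n ln n - n + (1/2) ln(2 pi n) + 1/(12n)  (error below 1/(360 n^3), negligible here)
  ln(407) = 6.0088132
  n ln n = 407 * 6.0088132 = 2445.5870
  (1/2) ln(2 pi * 407) = (1/2) ln(2557.2564) = 3.9233
  1/(12*407) = 0.0002
  ln(407!) ~ 2445.5870 - 407 + 3.9233 + 0.0002 = 2042.5105
Convert to base 2: log2(407!) = 2042.5105 / ln 2 = 2042.5105 / 0.69314718 = 2946.7198
ceil(2946.7198) = 2947


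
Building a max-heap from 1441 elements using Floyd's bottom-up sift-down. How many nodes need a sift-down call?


In a heap of 1441 elements (0-indexed array):
  Last element index: 1440
  Parent of last element: floor((1440 - 1) / 2) = 719
  Internal nodes: indices 0 to 719
  Count = floor(1441/2) = 720


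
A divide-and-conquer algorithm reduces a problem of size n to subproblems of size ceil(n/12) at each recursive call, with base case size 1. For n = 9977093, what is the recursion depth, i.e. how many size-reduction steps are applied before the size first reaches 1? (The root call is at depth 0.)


Each step divides the size by 12 (rounding up); after k steps the size is ceil(n/12^k), which equals 1 exactly when 12^k >= n.
So the depth is the smallest k with 12^k >= 9977093, i.e. ceil(log_12(9977093)).
12^6 = 2985984 < 9977093 <= 35831808 = 12^7
Recursion depth = 7


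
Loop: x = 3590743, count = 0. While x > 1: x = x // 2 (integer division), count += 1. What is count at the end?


The variable x halves each step:
x = 3590743 -> 1795371 -> 897685 -> 448842 -> 224421 -> 112210 -> 56105 -> 28052 -> 14026 -> 7013 -> 3506 -> 1753 -> 876 -> 438 -> 219 -> 109 -> 54 -> 27 -> 13 -> 6 -> 3 -> 1
Number of halvings = floor(log2(3590743)) = 21


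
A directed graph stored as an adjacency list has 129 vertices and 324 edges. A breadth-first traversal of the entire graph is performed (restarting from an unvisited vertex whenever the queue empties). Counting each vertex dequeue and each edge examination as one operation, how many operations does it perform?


A full BFS traversal dequeues each vertex once and examines each edge once.
Vertex visits: 129
Edge visits: 324
V + E = 129 + 324 = 453


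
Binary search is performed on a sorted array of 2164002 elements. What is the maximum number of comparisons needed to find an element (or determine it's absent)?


Binary search halves the search space each comparison:
  Step 1: search space = 2164002 -> 1082001
  Step 2: search space = 1082001 -> 541000
  Step 3: search space = 541000 -> 270500
  Step 4: search space = 270500 -> 135250
  Step 5: search space = 135250 -> 67625
  Step 6: search space = 67625 -> 33812
  Step 7: search space = 33812 -> 16906
  Step 8: search space = 16906 -> 8453
  Step 9: search space = 8453 -> 4226
  Step 10: search space = 4226 -> 2113
  Step 11: search space = 2113 -> 1056
  Step 12: search space = 1056 -> 528
  Step 13: search space = 528 -> 264
  Step 14: search space = 264 -> 132
  Step 15: search space = 132 -> 66
  Step 16: search space = 66 -> 33
  Step 17: search space = 33 -> 16
  Step 18: search space = 16 -> 8
  Step 19: search space = 8 -> 4
  Step 20: search space = 4 -> 2
  Step 21: search space = 2 -> 1
  Step 22: search space = 1 (final check)
Maximum comparisons = floor(log2(2164002)) + 1 = 21 + 1 = 22


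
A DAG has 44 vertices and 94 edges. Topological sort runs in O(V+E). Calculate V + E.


V = 44 (vertex processing)
E = 94 (edge processing)
V + E = 44 + 94 = 138


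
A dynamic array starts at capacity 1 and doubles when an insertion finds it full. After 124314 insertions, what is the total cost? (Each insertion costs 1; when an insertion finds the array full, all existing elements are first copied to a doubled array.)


Insertion cost: 124314 (one per element)
Resizes occur just before inserting elements 2, 3, 5, 9, ...
Elements copied at each resize: 1 + 2 + 4 + 8 + 16 + 32 + 64 + 128 + 256 + 512 + 1024 + 2048 + 4096 + 8192 + 16384 + 32768 + 65536
Sum of copies = 131071 (geometric series: 2^k - 1)
Total = 124314 + 131071 = 255385


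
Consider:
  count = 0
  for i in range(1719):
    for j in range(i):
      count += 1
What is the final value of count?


For each i, the inner loop runs i times:
  i=0: inner runs 0 times
  i=1: inner runs 1 time
  i=2: inner runs 2 times
  i=3: inner runs 3 times
  i=4: inner runs 4 times
  i=5: inner runs 5 times
  i=6: inner runs 6 times
  i=7: inner runs 7 times
  ...
Total = 0 + 1 + 2 + ... + 1718 = 1719*(1719-1)/2 = 1476621


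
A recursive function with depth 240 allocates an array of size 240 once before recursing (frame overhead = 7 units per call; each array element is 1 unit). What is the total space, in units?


Array allocation: 240 units (allocated once)
Stack frames: 240 deep * 7 per frame = 1680 units
Total = 240 + 1680 = 1920


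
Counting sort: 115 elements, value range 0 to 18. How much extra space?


n = 115 (output array)
k = 19 (count array for 19 distinct values)
Extra space = 115 + 19 = 134


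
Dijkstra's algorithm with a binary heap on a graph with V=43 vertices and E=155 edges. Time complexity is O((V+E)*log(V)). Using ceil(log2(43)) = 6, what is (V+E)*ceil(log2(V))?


Dijkstra with a binary heap: each vertex is extracted once, each edge may relax once.
Each heap operation costs O(log V).
V + E = 43 + 155 = 198
ceil(log2(43)) = 6 (since 2^5 = 32 < 43 <= 64 = 2^6)
Total heap work = (V+E) * ceil(log2(V)) = 198 * 6 = 1188


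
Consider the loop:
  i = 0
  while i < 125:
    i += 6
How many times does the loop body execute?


Starting at i = 0, each iteration adds 6.
Iterations until i >= 125:
  Iteration 1: i = 0 -> i = 6
  Iteration 2: i = 6 -> i = 12
  Iteration 3: i = 12 -> i = 18
  Iteration 4: i = 18 -> i = 24
  Iteration 5: i = 24 -> i = 30
  Iteration 6: i = 30 -> i = 36
  Iteration 7: i = 36 -> i = 42
  Iteration 8: i = 42 -> i = 48
  ... continuing ...
Total iterations = ceil(125/6) = 21


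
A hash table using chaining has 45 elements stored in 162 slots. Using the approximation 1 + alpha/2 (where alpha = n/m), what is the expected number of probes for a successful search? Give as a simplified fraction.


Load factor alpha = n/m = 45/162
Expected probes = 1 + alpha/2 = 1 + 45/(2*162)
= 1 + 45/324
= 324/324 + 45/324
= 369/324
Simplify: 41/36


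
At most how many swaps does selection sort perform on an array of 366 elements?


Each of the 365 passes places one element in its final position.
Pass 1: swap minimum into position 0
Pass 2: swap minimum of remaining into position 1
...
Pass 365: last two elements, one swap
Maximum swaps = 366 - 1 = 365


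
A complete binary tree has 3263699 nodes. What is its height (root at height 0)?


In a complete binary tree, level k holds nodes 2^k .. 2^(k+1)-1 (1-indexed).
Height = floor(log2(n)) = floor(log2(3263699)) = 21
Check: 2^21 = 2097152 <= 3263699 < 4194304 = 2^22


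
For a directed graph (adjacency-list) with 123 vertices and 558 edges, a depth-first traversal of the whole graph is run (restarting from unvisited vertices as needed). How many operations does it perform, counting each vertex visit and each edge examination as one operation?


A full DFS traversal visits each vertex once and examines each edge once.
V = 123
E = 558
Sum = 123 + 558 = 681


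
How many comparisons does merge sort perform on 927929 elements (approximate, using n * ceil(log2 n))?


Recursion depth: ceil(log2(927929)) = 20
Each recursion level merges n = 927929 elements
Total = 927929 * 20 = 18558580


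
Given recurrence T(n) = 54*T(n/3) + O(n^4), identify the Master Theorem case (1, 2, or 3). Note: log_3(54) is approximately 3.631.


Master Theorem parameters: a=54, b=3, c=4
log_b(a) = 3.631
Compare b^c with a: 3^4 = 81 > 54, so c > log_b(a).
Comparing c=4 vs log_b(a)=3.631:
4 > 3.631 => Case 3
Result: T(n) = O(n^4)
Master Theorem case = 3


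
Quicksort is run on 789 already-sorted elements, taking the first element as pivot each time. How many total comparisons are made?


Sum of comparisons per partition:
788 + 787 + ... + 1 + 0
= 789 * (789 - 1) / 2
= 789 * 788 / 2
= 310866


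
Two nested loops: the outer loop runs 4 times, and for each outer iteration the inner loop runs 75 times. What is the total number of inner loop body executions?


Outer loop: 4 iterations
Inner loop: 75 iterations per outer iteration
Total = 4 * 75 = 300


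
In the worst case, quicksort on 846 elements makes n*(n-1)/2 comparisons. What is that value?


Sum of comparisons per partition:
845 + 844 + ... + 1 + 0
= 846 * (846 - 1) / 2
= 846 * 845 / 2
= 357435


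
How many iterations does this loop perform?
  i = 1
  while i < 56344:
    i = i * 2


The loop variable doubles each iteration:
i = 1 -> 2 -> 4 -> 8 -> 16 -> 32 -> 64 -> 128 -> 256 -> 512 -> 1024 -> 2048 -> 4096 -> 8192 -> 16384 -> 32768 -> 65536 (stop, 65536 >= 56344)
Number of doublings = ceil(log2(56344)) = 16


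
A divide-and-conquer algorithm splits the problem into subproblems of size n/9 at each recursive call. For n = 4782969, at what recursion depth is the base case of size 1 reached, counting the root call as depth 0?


At each depth, the problem size is divided by 9:
  Depth 0: problem size = 4782969
  Depth 1: problem size = 531441
  Depth 2: problem size = 59049
  Depth 3: problem size = 6561
  Depth 4: problem size = 729
  Depth 5: problem size = 81
  Depth 6: problem size = 9
  Depth 7: problem size = 1 (base case)
The base case is reached at depth log_9(4782969) = 7 (the tree has 8 levels counting depth 0, but the depth asked for is 7).
Recursion depth = 7


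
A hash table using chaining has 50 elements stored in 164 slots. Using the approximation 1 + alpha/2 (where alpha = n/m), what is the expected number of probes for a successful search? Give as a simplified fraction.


Load factor alpha = n/m = 50/164
Expected probes = 1 + alpha/2 = 1 + 50/(2*164)
= 1 + 50/328
= 328/328 + 50/328
= 378/328
Simplify: 189/164


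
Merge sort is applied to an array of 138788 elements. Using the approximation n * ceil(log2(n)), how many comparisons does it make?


Merge sort divides the array into halves recursively.
Number of levels = ceil(log2(138788)) = 18
At each level, approximately n = 138788 comparisons are needed for merging.
Total comparisons ~ n * ceil(log2(n)) = 138788 * 18 = 2498184


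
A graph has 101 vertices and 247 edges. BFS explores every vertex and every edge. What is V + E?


A full BFS traversal dequeues each vertex once and examines each edge once.
Vertex visits: 101
Edge visits: 247
V + E = 101 + 247 = 348


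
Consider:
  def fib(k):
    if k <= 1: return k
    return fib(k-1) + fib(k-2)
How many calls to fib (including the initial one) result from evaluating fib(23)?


Let C(m) = total calls to evaluate fib(m). Then C(0)=C(1)=1, and
C(m) = 1 + C(m-1) + C(m-2) for m >= 2.
Build the table (each entry = 1 + previous two):
  C(0) = 1
  C(1) = 1
  C(2) = 1 + 1 + 1 = 3
  C(3) = 1 + 3 + 1 = 5
  C(4) = 1 + 5 + 3 = 9
  C(5) = 1 + 9 + 5 = 15
  C(6) = 1 + 15 + 9 = 25
  C(7) = 1 + 25 + 15 = 41
  C(8) = 1 + 41 + 25 = 67
  C(9) = 1 + 67 + 41 = 109
  C(10) = 1 + 109 + 67 = 177
  C(11) = 1 + 177 + 109 = 287
  C(12) = 1 + 287 + 177 = 465
  C(13) = 1 + 465 + 287 = 753
  C(14) = 1 + 753 + 465 = 1219
  C(15) = 1 + 1219 + 753 = 1973
  C(16) = 1 + 1973 + 1219 = 3193
  C(17) = 1 + 3193 + 1973 = 5167
  C(18) = 1 + 5167 + 3193 = 8361
  C(19) = 1 + 8361 + 5167 = 13529
  C(20) = 1 + 13529 + 8361 = 21891
  C(21) = 1 + 21891 + 13529 = 35421
  C(22) = 1 + 35421 + 21891 = 57313
  C(23) = 1 + 57313 + 35421 = 92735
Total calls for fib(23) = 92735


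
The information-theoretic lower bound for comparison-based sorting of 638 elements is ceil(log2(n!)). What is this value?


A binary decision tree of height h has at most 2^h leaves and needs at least n! of them, so h >= ceil(log2(n!)).
638! is far too large to multiply out, so use Stirling's series:
  ln(n!) ~ n ln n - n + (1/2) ln(2 pi n) + 1/(12n)  (error below 1/(360 n^3), negligible here)
  ln(638) = 6.4583383
  n ln n = 638 * 6.4583383 = 4120.4198
  (1/2) ln(2 pi * 638) = (1/2) ln(4008.6722) = 4.1481
  1/(12*638) = 0.0001
  ln(638!) ~ 4120.4198 - 638 + 4.1481 + 0.0001 = 3486.5680
Convert to base 2: log2(638!) = 3486.5680 / ln 2 = 3486.5680 / 0.69314718 = 5030.0544
ceil(5030.0544) = 5031


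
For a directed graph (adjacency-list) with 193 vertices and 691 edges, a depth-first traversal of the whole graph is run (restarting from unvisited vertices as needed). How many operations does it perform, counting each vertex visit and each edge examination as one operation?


A full DFS traversal visits each vertex once and examines each edge once.
V = 193
E = 691
Sum = 193 + 691 = 884


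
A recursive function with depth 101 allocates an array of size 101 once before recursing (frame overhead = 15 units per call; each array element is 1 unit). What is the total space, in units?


Array allocation: 101 units (allocated once)
Stack frames: 101 deep * 15 per frame = 1515 units
Total = 101 + 1515 = 1616


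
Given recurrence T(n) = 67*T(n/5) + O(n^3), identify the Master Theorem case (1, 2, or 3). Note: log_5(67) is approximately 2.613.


Master Theorem parameters: a=67, b=5, c=3
log_b(a) = 2.613
Compare b^c with a: 5^3 = 125 > 67, so c > log_b(a).
Comparing c=3 vs log_b(a)=2.613:
3 > 2.613 => Case 3
Result: T(n) = O(n^3)
Master Theorem case = 3


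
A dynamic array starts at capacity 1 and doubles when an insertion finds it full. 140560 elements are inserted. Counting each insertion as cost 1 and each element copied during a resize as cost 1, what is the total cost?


n = 140560
Insertion costs: 140560
Resizes copy 1, 2, 4, ... up to the largest power of 2 that is <= n-1 = 140559, i.e. 131072.
Copy costs = 1 + 2 + 4 + 8 + 16 + 32 + 64 + 128 + 256 + 512 + 1024 + 2048 + 4096 + 8192 + 16384 + 32768 + 65536 + 131072 = 262143
Total = 140560 + 262143 = 402703


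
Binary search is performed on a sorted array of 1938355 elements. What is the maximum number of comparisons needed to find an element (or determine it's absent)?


Binary search halves the search space each comparison:
  Step 1: search space = 1938355 -> 969177
  Step 2: search space = 969177 -> 484588
  Step 3: search space = 484588 -> 242294
  Step 4: search space = 242294 -> 121147
  Step 5: search space = 121147 -> 60573
  Step 6: search space = 60573 -> 30286
  Step 7: search space = 30286 -> 15143
  Step 8: search space = 15143 -> 7571
  Step 9: search space = 7571 -> 3785
  Step 10: search space = 3785 -> 1892
  Step 11: search space = 1892 -> 946
  Step 12: search space = 946 -> 473
  Step 13: search space = 473 -> 236
  Step 14: search space = 236 -> 118
  Step 15: search space = 118 -> 59
  Step 16: search space = 59 -> 29
  Step 17: search space = 29 -> 14
  Step 18: search space = 14 -> 7
  Step 19: search space = 7 -> 3
  Step 20: search space = 3 -> 1
  Step 21: search space = 1 (final check)
Maximum comparisons = floor(log2(1938355)) + 1 = 20 + 1 = 21


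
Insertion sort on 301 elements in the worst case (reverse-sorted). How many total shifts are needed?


In the worst case (reverse-sorted), each element shifts past all previous:
  Element 1: 1 shifts
  Element 2: 2 shifts
  Element 3: 3 shifts
  Element 4: 4 shifts
  Element 5: 5 shifts
  ...
  Element 300: 300 shifts
Total = 1 + 2 + ... + 300
= 301*(301-1)/2 = 45150


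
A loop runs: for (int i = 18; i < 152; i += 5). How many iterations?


Loop starts at i = 18, increments by 5, stops when i >= 152.
Number of iterations = ceil((152 - 18) / 5)
= ceil(134 / 5)
= 27


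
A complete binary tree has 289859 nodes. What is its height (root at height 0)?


In a complete binary tree, level k holds nodes 2^k .. 2^(k+1)-1 (1-indexed).
Height = floor(log2(n)) = floor(log2(289859)) = 18
Check: 2^18 = 262144 <= 289859 < 524288 = 2^19


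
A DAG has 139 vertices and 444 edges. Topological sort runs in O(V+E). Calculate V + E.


V = 139 (vertex processing)
E = 444 (edge processing)
V + E = 139 + 444 = 583


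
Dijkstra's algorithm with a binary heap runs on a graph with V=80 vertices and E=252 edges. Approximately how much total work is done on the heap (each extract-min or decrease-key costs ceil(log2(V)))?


Dijkstra with a binary heap: each vertex is extracted once, each edge may relax once.
Each heap operation costs O(log V).
V + E = 80 + 252 = 332
ceil(log2(80)) = 7 (since 2^6 = 64 < 80 <= 128 = 2^7)
Total heap work = (V+E) * ceil(log2(V)) = 332 * 7 = 2324


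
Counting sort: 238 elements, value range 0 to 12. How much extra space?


n = 238 (output array)
k = 13 (count array for 13 distinct values)
Extra space = 238 + 13 = 251


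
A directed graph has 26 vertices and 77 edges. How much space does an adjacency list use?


Adjacency list: one list head per vertex + one entry per edge
Vertex heads: 26
Edge entries: 77
Total = 26 + 77 = 103


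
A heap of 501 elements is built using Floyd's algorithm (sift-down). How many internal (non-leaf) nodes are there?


Leaf nodes occupy roughly half the array.
Sift-down is called for each internal node, starting from the last one.
Internal nodes = floor(n/2) = floor(501/2) = 250


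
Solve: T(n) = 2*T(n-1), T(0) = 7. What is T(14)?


Unrolling:
T(14) = 2*T(13) = 2^2*T(12) = ... = 2^14*T(0)
= 2^14 * 7
= 16384 * 7 = 114688


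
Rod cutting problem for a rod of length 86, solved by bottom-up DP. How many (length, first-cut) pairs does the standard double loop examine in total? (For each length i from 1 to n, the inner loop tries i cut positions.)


For each subproblem length i = 1..86, the inner loop considers i possible first cuts.
Total = 1 + 2 + ... + 86
= 86*(86+1)/2
= 86*87/2 = 3741


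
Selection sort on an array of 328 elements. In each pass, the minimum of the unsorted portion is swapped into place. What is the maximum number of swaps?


Selection sort performs one swap per pass:
  Pass 1: find min in positions 0 to 327, swap with position 0
  Pass 2: find min in positions 1 to 327, swap with position 1
  Pass 3: find min in positions 2 to 327, swap with position 2
  Pass 4: find min in positions 3 to 327, swap with position 3
  Pass 5: find min in positions 4 to 327, swap with position 4
  ... (322 more passes)
Total passes (and swaps) = n - 1 = 328 - 1 = 327
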